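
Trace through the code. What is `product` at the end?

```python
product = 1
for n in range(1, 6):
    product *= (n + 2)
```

Let's trace through this code step by step.

Initialize: product = 1
Entering loop: for n in range(1, 6):

After execution: product = 2520
2520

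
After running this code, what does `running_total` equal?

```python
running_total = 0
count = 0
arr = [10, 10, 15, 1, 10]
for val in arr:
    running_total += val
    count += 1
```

Let's trace through this code step by step.

Initialize: running_total = 0
Initialize: count = 0
Initialize: arr = [10, 10, 15, 1, 10]
Entering loop: for val in arr:

After execution: running_total = 46
46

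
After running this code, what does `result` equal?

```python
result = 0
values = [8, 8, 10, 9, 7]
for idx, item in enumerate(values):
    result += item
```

Let's trace through this code step by step.

Initialize: result = 0
Initialize: values = [8, 8, 10, 9, 7]
Entering loop: for idx, item in enumerate(values):

After execution: result = 42
42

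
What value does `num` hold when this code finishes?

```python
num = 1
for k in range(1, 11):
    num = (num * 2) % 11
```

Let's trace through this code step by step.

Initialize: num = 1
Entering loop: for k in range(1, 11):

After execution: num = 1
1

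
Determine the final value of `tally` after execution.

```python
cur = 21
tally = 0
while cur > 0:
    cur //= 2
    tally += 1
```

Let's trace through this code step by step.

Initialize: cur = 21
Initialize: tally = 0
Entering loop: while cur > 0:

After execution: tally = 5
5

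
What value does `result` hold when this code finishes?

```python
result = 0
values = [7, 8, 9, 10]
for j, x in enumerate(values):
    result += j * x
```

Let's trace through this code step by step.

Initialize: result = 0
Initialize: values = [7, 8, 9, 10]
Entering loop: for j, x in enumerate(values):

After execution: result = 56
56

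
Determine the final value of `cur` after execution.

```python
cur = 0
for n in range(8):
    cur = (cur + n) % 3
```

Let's trace through this code step by step.

Initialize: cur = 0
Entering loop: for n in range(8):

After execution: cur = 1
1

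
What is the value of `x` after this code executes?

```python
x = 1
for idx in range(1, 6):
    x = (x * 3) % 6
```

Let's trace through this code step by step.

Initialize: x = 1
Entering loop: for idx in range(1, 6):

After execution: x = 3
3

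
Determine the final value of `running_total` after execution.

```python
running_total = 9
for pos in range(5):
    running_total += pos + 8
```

Let's trace through this code step by step.

Initialize: running_total = 9
Entering loop: for pos in range(5):

After execution: running_total = 59
59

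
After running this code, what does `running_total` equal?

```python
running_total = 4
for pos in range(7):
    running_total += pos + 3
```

Let's trace through this code step by step.

Initialize: running_total = 4
Entering loop: for pos in range(7):

After execution: running_total = 46
46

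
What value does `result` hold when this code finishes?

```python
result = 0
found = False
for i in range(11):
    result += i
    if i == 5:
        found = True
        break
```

Let's trace through this code step by step.

Initialize: result = 0
Initialize: found = False
Entering loop: for i in range(11):

After execution: result = 15
15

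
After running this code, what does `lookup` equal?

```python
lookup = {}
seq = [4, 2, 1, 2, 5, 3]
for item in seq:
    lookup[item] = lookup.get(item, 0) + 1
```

Let's trace through this code step by step.

Initialize: lookup = {}
Initialize: seq = [4, 2, 1, 2, 5, 3]
Entering loop: for item in seq:

After execution: lookup = {4: 1, 2: 2, 1: 1, 5: 1, 3: 1}
{4: 1, 2: 2, 1: 1, 5: 1, 3: 1}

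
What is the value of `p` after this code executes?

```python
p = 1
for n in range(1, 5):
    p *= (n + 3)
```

Let's trace through this code step by step.

Initialize: p = 1
Entering loop: for n in range(1, 5):

After execution: p = 840
840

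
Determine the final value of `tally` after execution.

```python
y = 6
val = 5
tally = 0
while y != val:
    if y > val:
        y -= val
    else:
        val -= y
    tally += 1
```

Let's trace through this code step by step.

Initialize: y = 6
Initialize: val = 5
Initialize: tally = 0
Entering loop: while y != val:

After execution: tally = 5
5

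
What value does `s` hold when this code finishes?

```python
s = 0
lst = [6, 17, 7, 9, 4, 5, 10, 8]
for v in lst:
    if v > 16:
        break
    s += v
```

Let's trace through this code step by step.

Initialize: s = 0
Initialize: lst = [6, 17, 7, 9, 4, 5, 10, 8]
Entering loop: for v in lst:

After execution: s = 6
6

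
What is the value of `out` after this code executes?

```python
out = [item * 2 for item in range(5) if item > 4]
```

Let's trace through this code step by step.

Initialize: out = [item * 2 for item in range(5) if item > 4]

After execution: out = []
[]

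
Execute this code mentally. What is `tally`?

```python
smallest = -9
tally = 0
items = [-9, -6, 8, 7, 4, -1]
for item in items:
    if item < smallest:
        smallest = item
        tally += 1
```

Let's trace through this code step by step.

Initialize: smallest = -9
Initialize: tally = 0
Initialize: items = [-9, -6, 8, 7, 4, -1]
Entering loop: for item in items:

After execution: tally = 0
0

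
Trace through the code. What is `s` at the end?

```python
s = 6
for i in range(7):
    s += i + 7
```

Let's trace through this code step by step.

Initialize: s = 6
Entering loop: for i in range(7):

After execution: s = 76
76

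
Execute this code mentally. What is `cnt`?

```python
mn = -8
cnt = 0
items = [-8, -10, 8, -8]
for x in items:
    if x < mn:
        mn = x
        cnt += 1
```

Let's trace through this code step by step.

Initialize: mn = -8
Initialize: cnt = 0
Initialize: items = [-8, -10, 8, -8]
Entering loop: for x in items:

After execution: cnt = 1
1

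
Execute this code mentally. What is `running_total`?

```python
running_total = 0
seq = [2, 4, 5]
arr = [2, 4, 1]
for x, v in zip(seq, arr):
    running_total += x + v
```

Let's trace through this code step by step.

Initialize: running_total = 0
Initialize: seq = [2, 4, 5]
Initialize: arr = [2, 4, 1]
Entering loop: for x, v in zip(seq, arr):

After execution: running_total = 18
18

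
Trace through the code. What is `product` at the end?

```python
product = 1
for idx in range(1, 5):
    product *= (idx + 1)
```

Let's trace through this code step by step.

Initialize: product = 1
Entering loop: for idx in range(1, 5):

After execution: product = 120
120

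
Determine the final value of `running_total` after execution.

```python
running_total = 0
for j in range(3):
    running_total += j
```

Let's trace through this code step by step.

Initialize: running_total = 0
Entering loop: for j in range(3):

After execution: running_total = 3
3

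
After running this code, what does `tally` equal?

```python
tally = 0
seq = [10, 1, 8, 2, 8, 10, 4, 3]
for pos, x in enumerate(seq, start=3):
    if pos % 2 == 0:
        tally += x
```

Let's trace through this code step by step.

Initialize: tally = 0
Initialize: seq = [10, 1, 8, 2, 8, 10, 4, 3]
Entering loop: for pos, x in enumerate(seq, start=3):

After execution: tally = 16
16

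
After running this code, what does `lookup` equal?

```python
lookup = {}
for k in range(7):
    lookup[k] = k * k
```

Let's trace through this code step by step.

Initialize: lookup = {}
Entering loop: for k in range(7):

After execution: lookup = {0: 0, 1: 1, 2: 4, 3: 9, 4: 16, 5: 25, 6: 36}
{0: 0, 1: 1, 2: 4, 3: 9, 4: 16, 5: 25, 6: 36}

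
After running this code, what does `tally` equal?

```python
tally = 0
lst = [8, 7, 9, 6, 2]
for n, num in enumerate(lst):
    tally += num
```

Let's trace through this code step by step.

Initialize: tally = 0
Initialize: lst = [8, 7, 9, 6, 2]
Entering loop: for n, num in enumerate(lst):

After execution: tally = 32
32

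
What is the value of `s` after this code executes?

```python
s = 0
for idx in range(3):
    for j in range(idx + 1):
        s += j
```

Let's trace through this code step by step.

Initialize: s = 0
Entering loop: for idx in range(3):

After execution: s = 4
4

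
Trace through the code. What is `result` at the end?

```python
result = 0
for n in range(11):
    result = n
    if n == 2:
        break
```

Let's trace through this code step by step.

Initialize: result = 0
Entering loop: for n in range(11):

After execution: result = 2
2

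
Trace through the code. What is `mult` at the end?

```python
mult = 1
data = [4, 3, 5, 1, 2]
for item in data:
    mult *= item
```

Let's trace through this code step by step.

Initialize: mult = 1
Initialize: data = [4, 3, 5, 1, 2]
Entering loop: for item in data:

After execution: mult = 120
120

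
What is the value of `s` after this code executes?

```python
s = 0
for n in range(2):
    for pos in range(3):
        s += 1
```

Let's trace through this code step by step.

Initialize: s = 0
Entering loop: for n in range(2):

After execution: s = 6
6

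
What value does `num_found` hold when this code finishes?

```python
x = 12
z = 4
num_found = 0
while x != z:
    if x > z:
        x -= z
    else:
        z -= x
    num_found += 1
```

Let's trace through this code step by step.

Initialize: x = 12
Initialize: z = 4
Initialize: num_found = 0
Entering loop: while x != z:

After execution: num_found = 2
2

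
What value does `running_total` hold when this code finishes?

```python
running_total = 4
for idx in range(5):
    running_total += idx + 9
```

Let's trace through this code step by step.

Initialize: running_total = 4
Entering loop: for idx in range(5):

After execution: running_total = 59
59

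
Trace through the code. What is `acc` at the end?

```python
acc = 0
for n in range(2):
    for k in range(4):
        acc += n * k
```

Let's trace through this code step by step.

Initialize: acc = 0
Entering loop: for n in range(2):

After execution: acc = 6
6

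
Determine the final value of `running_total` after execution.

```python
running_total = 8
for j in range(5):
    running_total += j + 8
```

Let's trace through this code step by step.

Initialize: running_total = 8
Entering loop: for j in range(5):

After execution: running_total = 58
58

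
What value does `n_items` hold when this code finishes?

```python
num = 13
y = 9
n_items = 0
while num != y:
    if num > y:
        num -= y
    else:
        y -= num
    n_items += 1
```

Let's trace through this code step by step.

Initialize: num = 13
Initialize: y = 9
Initialize: n_items = 0
Entering loop: while num != y:

After execution: n_items = 6
6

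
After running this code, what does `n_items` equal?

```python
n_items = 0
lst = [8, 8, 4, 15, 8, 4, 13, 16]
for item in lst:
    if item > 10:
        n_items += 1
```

Let's trace through this code step by step.

Initialize: n_items = 0
Initialize: lst = [8, 8, 4, 15, 8, 4, 13, 16]
Entering loop: for item in lst:

After execution: n_items = 3
3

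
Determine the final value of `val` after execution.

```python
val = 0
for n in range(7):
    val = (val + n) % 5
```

Let's trace through this code step by step.

Initialize: val = 0
Entering loop: for n in range(7):

After execution: val = 1
1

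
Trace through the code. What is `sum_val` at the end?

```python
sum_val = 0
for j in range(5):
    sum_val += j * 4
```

Let's trace through this code step by step.

Initialize: sum_val = 0
Entering loop: for j in range(5):

After execution: sum_val = 40
40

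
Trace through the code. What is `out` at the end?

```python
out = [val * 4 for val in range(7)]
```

Let's trace through this code step by step.

Initialize: out = [val * 4 for val in range(7)]

After execution: out = [0, 4, 8, 12, 16, 20, 24]
[0, 4, 8, 12, 16, 20, 24]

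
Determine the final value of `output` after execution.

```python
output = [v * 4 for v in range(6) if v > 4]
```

Let's trace through this code step by step.

Initialize: output = [v * 4 for v in range(6) if v > 4]

After execution: output = [20]
[20]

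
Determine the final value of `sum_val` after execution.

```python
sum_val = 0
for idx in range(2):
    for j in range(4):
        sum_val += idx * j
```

Let's trace through this code step by step.

Initialize: sum_val = 0
Entering loop: for idx in range(2):

After execution: sum_val = 6
6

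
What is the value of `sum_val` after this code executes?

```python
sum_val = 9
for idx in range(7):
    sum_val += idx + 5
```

Let's trace through this code step by step.

Initialize: sum_val = 9
Entering loop: for idx in range(7):

After execution: sum_val = 65
65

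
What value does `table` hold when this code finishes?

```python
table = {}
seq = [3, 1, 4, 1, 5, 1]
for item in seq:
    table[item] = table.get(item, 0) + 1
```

Let's trace through this code step by step.

Initialize: table = {}
Initialize: seq = [3, 1, 4, 1, 5, 1]
Entering loop: for item in seq:

After execution: table = {3: 1, 1: 3, 4: 1, 5: 1}
{3: 1, 1: 3, 4: 1, 5: 1}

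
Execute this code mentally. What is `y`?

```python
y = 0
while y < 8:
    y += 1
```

Let's trace through this code step by step.

Initialize: y = 0
Entering loop: while y < 8:

After execution: y = 8
8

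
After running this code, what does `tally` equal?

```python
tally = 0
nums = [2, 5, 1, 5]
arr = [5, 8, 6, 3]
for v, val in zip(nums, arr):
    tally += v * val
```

Let's trace through this code step by step.

Initialize: tally = 0
Initialize: nums = [2, 5, 1, 5]
Initialize: arr = [5, 8, 6, 3]
Entering loop: for v, val in zip(nums, arr):

After execution: tally = 71
71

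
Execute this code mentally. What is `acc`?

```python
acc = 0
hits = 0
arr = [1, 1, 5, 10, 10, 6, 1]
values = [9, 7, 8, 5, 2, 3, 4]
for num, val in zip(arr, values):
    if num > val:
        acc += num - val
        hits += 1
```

Let's trace through this code step by step.

Initialize: acc = 0
Initialize: hits = 0
Initialize: arr = [1, 1, 5, 10, 10, 6, 1]
Initialize: values = [9, 7, 8, 5, 2, 3, 4]
Entering loop: for num, val in zip(arr, values):

After execution: acc = 16
16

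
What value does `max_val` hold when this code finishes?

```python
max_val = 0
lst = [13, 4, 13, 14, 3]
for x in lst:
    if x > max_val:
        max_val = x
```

Let's trace through this code step by step.

Initialize: max_val = 0
Initialize: lst = [13, 4, 13, 14, 3]
Entering loop: for x in lst:

After execution: max_val = 14
14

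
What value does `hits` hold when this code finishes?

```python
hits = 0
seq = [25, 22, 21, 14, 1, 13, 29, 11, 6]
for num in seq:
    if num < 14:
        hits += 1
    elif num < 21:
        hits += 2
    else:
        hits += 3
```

Let's trace through this code step by step.

Initialize: hits = 0
Initialize: seq = [25, 22, 21, 14, 1, 13, 29, 11, 6]
Entering loop: for num in seq:

After execution: hits = 18
18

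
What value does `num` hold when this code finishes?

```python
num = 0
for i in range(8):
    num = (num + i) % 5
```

Let's trace through this code step by step.

Initialize: num = 0
Entering loop: for i in range(8):

After execution: num = 3
3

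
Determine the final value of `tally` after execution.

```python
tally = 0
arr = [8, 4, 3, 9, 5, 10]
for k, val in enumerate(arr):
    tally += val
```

Let's trace through this code step by step.

Initialize: tally = 0
Initialize: arr = [8, 4, 3, 9, 5, 10]
Entering loop: for k, val in enumerate(arr):

After execution: tally = 39
39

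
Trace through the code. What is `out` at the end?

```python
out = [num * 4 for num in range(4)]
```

Let's trace through this code step by step.

Initialize: out = [num * 4 for num in range(4)]

After execution: out = [0, 4, 8, 12]
[0, 4, 8, 12]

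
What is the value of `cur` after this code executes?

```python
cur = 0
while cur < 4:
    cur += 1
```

Let's trace through this code step by step.

Initialize: cur = 0
Entering loop: while cur < 4:

After execution: cur = 4
4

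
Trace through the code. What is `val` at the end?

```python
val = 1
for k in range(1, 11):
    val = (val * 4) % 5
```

Let's trace through this code step by step.

Initialize: val = 1
Entering loop: for k in range(1, 11):

After execution: val = 1
1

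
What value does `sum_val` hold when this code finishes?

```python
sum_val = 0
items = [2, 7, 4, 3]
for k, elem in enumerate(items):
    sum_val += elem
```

Let's trace through this code step by step.

Initialize: sum_val = 0
Initialize: items = [2, 7, 4, 3]
Entering loop: for k, elem in enumerate(items):

After execution: sum_val = 16
16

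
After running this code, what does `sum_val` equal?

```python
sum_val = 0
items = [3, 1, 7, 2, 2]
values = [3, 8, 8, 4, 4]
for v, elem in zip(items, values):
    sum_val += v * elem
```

Let's trace through this code step by step.

Initialize: sum_val = 0
Initialize: items = [3, 1, 7, 2, 2]
Initialize: values = [3, 8, 8, 4, 4]
Entering loop: for v, elem in zip(items, values):

After execution: sum_val = 89
89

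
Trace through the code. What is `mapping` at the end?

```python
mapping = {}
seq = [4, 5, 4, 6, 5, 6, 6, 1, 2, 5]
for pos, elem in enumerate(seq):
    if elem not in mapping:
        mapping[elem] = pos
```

Let's trace through this code step by step.

Initialize: mapping = {}
Initialize: seq = [4, 5, 4, 6, 5, 6, 6, 1, 2, 5]
Entering loop: for pos, elem in enumerate(seq):

After execution: mapping = {4: 0, 5: 1, 6: 3, 1: 7, 2: 8}
{4: 0, 5: 1, 6: 3, 1: 7, 2: 8}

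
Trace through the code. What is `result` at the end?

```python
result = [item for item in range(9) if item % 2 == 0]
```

Let's trace through this code step by step.

Initialize: result = [item for item in range(9) if item % 2 == 0]

After execution: result = [0, 2, 4, 6, 8]
[0, 2, 4, 6, 8]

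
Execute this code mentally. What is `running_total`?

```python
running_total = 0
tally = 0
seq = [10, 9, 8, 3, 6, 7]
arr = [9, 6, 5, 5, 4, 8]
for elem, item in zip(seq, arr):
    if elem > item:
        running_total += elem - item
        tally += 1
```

Let's trace through this code step by step.

Initialize: running_total = 0
Initialize: tally = 0
Initialize: seq = [10, 9, 8, 3, 6, 7]
Initialize: arr = [9, 6, 5, 5, 4, 8]
Entering loop: for elem, item in zip(seq, arr):

After execution: running_total = 9
9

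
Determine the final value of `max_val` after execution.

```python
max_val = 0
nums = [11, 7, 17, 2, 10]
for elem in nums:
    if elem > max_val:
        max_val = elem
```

Let's trace through this code step by step.

Initialize: max_val = 0
Initialize: nums = [11, 7, 17, 2, 10]
Entering loop: for elem in nums:

After execution: max_val = 17
17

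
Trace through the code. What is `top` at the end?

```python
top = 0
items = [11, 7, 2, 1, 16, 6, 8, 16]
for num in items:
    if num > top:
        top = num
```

Let's trace through this code step by step.

Initialize: top = 0
Initialize: items = [11, 7, 2, 1, 16, 6, 8, 16]
Entering loop: for num in items:

After execution: top = 16
16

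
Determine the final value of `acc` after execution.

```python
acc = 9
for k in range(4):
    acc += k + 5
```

Let's trace through this code step by step.

Initialize: acc = 9
Entering loop: for k in range(4):

After execution: acc = 35
35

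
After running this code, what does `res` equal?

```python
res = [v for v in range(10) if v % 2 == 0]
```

Let's trace through this code step by step.

Initialize: res = [v for v in range(10) if v % 2 == 0]

After execution: res = [0, 2, 4, 6, 8]
[0, 2, 4, 6, 8]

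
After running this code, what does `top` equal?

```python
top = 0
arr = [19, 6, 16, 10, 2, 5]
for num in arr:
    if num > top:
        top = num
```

Let's trace through this code step by step.

Initialize: top = 0
Initialize: arr = [19, 6, 16, 10, 2, 5]
Entering loop: for num in arr:

After execution: top = 19
19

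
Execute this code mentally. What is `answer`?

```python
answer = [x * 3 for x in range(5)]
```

Let's trace through this code step by step.

Initialize: answer = [x * 3 for x in range(5)]

After execution: answer = [0, 3, 6, 9, 12]
[0, 3, 6, 9, 12]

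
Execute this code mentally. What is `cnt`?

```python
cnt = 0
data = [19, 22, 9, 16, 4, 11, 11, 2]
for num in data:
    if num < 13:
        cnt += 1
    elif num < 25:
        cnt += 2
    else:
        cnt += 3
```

Let's trace through this code step by step.

Initialize: cnt = 0
Initialize: data = [19, 22, 9, 16, 4, 11, 11, 2]
Entering loop: for num in data:

After execution: cnt = 11
11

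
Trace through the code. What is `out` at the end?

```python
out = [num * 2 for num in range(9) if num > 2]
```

Let's trace through this code step by step.

Initialize: out = [num * 2 for num in range(9) if num > 2]

After execution: out = [6, 8, 10, 12, 14, 16]
[6, 8, 10, 12, 14, 16]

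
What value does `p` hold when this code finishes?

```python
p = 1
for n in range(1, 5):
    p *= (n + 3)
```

Let's trace through this code step by step.

Initialize: p = 1
Entering loop: for n in range(1, 5):

After execution: p = 840
840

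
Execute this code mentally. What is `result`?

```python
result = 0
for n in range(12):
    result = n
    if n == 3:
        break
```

Let's trace through this code step by step.

Initialize: result = 0
Entering loop: for n in range(12):

After execution: result = 3
3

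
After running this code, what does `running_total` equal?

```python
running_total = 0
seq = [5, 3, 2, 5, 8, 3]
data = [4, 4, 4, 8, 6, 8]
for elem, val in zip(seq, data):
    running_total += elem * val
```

Let's trace through this code step by step.

Initialize: running_total = 0
Initialize: seq = [5, 3, 2, 5, 8, 3]
Initialize: data = [4, 4, 4, 8, 6, 8]
Entering loop: for elem, val in zip(seq, data):

After execution: running_total = 152
152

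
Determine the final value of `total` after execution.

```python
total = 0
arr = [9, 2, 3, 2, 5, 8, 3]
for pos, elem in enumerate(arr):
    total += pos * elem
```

Let's trace through this code step by step.

Initialize: total = 0
Initialize: arr = [9, 2, 3, 2, 5, 8, 3]
Entering loop: for pos, elem in enumerate(arr):

After execution: total = 92
92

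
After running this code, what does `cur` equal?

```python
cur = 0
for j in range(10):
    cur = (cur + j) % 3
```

Let's trace through this code step by step.

Initialize: cur = 0
Entering loop: for j in range(10):

After execution: cur = 0
0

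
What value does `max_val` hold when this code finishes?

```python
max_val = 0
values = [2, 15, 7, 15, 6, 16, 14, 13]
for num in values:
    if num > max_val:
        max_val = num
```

Let's trace through this code step by step.

Initialize: max_val = 0
Initialize: values = [2, 15, 7, 15, 6, 16, 14, 13]
Entering loop: for num in values:

After execution: max_val = 16
16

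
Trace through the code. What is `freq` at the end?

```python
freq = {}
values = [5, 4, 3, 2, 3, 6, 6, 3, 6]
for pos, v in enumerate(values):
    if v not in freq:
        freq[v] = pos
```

Let's trace through this code step by step.

Initialize: freq = {}
Initialize: values = [5, 4, 3, 2, 3, 6, 6, 3, 6]
Entering loop: for pos, v in enumerate(values):

After execution: freq = {5: 0, 4: 1, 3: 2, 2: 3, 6: 5}
{5: 0, 4: 1, 3: 2, 2: 3, 6: 5}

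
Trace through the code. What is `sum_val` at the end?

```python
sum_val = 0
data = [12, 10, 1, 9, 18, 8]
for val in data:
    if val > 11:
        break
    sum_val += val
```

Let's trace through this code step by step.

Initialize: sum_val = 0
Initialize: data = [12, 10, 1, 9, 18, 8]
Entering loop: for val in data:

After execution: sum_val = 0
0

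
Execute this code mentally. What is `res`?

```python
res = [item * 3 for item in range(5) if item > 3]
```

Let's trace through this code step by step.

Initialize: res = [item * 3 for item in range(5) if item > 3]

After execution: res = [12]
[12]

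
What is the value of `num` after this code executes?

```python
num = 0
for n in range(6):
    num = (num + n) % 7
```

Let's trace through this code step by step.

Initialize: num = 0
Entering loop: for n in range(6):

After execution: num = 1
1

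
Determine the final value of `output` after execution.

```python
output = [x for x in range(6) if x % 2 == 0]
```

Let's trace through this code step by step.

Initialize: output = [x for x in range(6) if x % 2 == 0]

After execution: output = [0, 2, 4]
[0, 2, 4]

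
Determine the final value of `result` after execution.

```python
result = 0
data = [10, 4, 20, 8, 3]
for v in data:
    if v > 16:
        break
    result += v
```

Let's trace through this code step by step.

Initialize: result = 0
Initialize: data = [10, 4, 20, 8, 3]
Entering loop: for v in data:

After execution: result = 14
14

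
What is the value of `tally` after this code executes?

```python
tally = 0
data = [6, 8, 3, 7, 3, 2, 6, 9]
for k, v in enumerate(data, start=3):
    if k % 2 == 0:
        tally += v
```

Let's trace through this code step by step.

Initialize: tally = 0
Initialize: data = [6, 8, 3, 7, 3, 2, 6, 9]
Entering loop: for k, v in enumerate(data, start=3):

After execution: tally = 26
26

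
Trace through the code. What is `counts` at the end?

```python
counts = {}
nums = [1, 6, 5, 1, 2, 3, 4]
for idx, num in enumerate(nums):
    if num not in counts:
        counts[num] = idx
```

Let's trace through this code step by step.

Initialize: counts = {}
Initialize: nums = [1, 6, 5, 1, 2, 3, 4]
Entering loop: for idx, num in enumerate(nums):

After execution: counts = {1: 0, 6: 1, 5: 2, 2: 4, 3: 5, 4: 6}
{1: 0, 6: 1, 5: 2, 2: 4, 3: 5, 4: 6}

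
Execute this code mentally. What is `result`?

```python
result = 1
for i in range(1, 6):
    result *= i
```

Let's trace through this code step by step.

Initialize: result = 1
Entering loop: for i in range(1, 6):

After execution: result = 120
120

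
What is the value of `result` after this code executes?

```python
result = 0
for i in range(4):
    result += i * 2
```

Let's trace through this code step by step.

Initialize: result = 0
Entering loop: for i in range(4):

After execution: result = 12
12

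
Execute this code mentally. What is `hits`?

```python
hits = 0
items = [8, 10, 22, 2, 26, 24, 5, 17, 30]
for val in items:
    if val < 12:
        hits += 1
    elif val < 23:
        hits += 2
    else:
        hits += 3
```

Let's trace through this code step by step.

Initialize: hits = 0
Initialize: items = [8, 10, 22, 2, 26, 24, 5, 17, 30]
Entering loop: for val in items:

After execution: hits = 17
17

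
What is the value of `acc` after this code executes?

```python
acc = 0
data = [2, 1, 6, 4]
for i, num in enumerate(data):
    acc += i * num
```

Let's trace through this code step by step.

Initialize: acc = 0
Initialize: data = [2, 1, 6, 4]
Entering loop: for i, num in enumerate(data):

After execution: acc = 25
25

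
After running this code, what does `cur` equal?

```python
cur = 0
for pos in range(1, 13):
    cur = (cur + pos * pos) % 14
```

Let's trace through this code step by step.

Initialize: cur = 0
Entering loop: for pos in range(1, 13):

After execution: cur = 6
6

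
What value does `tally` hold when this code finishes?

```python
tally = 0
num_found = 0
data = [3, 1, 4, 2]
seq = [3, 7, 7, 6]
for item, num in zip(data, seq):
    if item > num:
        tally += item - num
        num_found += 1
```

Let's trace through this code step by step.

Initialize: tally = 0
Initialize: num_found = 0
Initialize: data = [3, 1, 4, 2]
Initialize: seq = [3, 7, 7, 6]
Entering loop: for item, num in zip(data, seq):

After execution: tally = 0
0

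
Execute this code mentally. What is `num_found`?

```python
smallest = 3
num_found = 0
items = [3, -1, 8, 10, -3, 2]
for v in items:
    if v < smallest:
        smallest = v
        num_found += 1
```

Let's trace through this code step by step.

Initialize: smallest = 3
Initialize: num_found = 0
Initialize: items = [3, -1, 8, 10, -3, 2]
Entering loop: for v in items:

After execution: num_found = 2
2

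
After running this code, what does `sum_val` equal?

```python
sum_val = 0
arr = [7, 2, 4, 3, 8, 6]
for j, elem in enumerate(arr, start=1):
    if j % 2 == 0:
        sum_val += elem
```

Let's trace through this code step by step.

Initialize: sum_val = 0
Initialize: arr = [7, 2, 4, 3, 8, 6]
Entering loop: for j, elem in enumerate(arr, start=1):

After execution: sum_val = 11
11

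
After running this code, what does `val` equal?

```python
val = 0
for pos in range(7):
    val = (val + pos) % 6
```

Let's trace through this code step by step.

Initialize: val = 0
Entering loop: for pos in range(7):

After execution: val = 3
3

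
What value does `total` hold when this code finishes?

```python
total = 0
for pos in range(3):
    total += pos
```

Let's trace through this code step by step.

Initialize: total = 0
Entering loop: for pos in range(3):

After execution: total = 3
3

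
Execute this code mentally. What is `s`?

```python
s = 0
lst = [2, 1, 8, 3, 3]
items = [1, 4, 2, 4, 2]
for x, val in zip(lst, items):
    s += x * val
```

Let's trace through this code step by step.

Initialize: s = 0
Initialize: lst = [2, 1, 8, 3, 3]
Initialize: items = [1, 4, 2, 4, 2]
Entering loop: for x, val in zip(lst, items):

After execution: s = 40
40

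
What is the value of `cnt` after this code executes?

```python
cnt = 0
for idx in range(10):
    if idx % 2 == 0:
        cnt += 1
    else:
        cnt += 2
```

Let's trace through this code step by step.

Initialize: cnt = 0
Entering loop: for idx in range(10):

After execution: cnt = 15
15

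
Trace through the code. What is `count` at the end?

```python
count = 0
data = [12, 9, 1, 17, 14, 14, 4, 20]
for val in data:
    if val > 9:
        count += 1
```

Let's trace through this code step by step.

Initialize: count = 0
Initialize: data = [12, 9, 1, 17, 14, 14, 4, 20]
Entering loop: for val in data:

After execution: count = 5
5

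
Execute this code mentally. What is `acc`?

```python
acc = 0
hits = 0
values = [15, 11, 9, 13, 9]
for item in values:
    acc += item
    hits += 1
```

Let's trace through this code step by step.

Initialize: acc = 0
Initialize: hits = 0
Initialize: values = [15, 11, 9, 13, 9]
Entering loop: for item in values:

After execution: acc = 57
57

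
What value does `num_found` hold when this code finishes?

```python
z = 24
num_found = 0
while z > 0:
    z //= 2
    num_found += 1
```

Let's trace through this code step by step.

Initialize: z = 24
Initialize: num_found = 0
Entering loop: while z > 0:

After execution: num_found = 5
5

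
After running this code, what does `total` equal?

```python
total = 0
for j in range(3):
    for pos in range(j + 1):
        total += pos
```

Let's trace through this code step by step.

Initialize: total = 0
Entering loop: for j in range(3):

After execution: total = 4
4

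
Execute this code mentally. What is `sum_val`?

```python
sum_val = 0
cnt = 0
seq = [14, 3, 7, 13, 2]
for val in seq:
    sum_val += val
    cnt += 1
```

Let's trace through this code step by step.

Initialize: sum_val = 0
Initialize: cnt = 0
Initialize: seq = [14, 3, 7, 13, 2]
Entering loop: for val in seq:

After execution: sum_val = 39
39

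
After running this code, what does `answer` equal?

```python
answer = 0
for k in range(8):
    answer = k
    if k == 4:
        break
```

Let's trace through this code step by step.

Initialize: answer = 0
Entering loop: for k in range(8):

After execution: answer = 4
4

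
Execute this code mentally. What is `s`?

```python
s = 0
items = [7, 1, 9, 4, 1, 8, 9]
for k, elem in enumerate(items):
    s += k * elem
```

Let's trace through this code step by step.

Initialize: s = 0
Initialize: items = [7, 1, 9, 4, 1, 8, 9]
Entering loop: for k, elem in enumerate(items):

After execution: s = 129
129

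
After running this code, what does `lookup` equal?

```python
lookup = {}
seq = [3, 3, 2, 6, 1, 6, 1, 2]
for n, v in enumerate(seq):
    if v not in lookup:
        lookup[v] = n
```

Let's trace through this code step by step.

Initialize: lookup = {}
Initialize: seq = [3, 3, 2, 6, 1, 6, 1, 2]
Entering loop: for n, v in enumerate(seq):

After execution: lookup = {3: 0, 2: 2, 6: 3, 1: 4}
{3: 0, 2: 2, 6: 3, 1: 4}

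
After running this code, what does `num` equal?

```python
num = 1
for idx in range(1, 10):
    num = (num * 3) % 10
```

Let's trace through this code step by step.

Initialize: num = 1
Entering loop: for idx in range(1, 10):

After execution: num = 3
3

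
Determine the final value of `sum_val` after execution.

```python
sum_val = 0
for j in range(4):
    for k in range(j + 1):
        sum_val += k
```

Let's trace through this code step by step.

Initialize: sum_val = 0
Entering loop: for j in range(4):

After execution: sum_val = 10
10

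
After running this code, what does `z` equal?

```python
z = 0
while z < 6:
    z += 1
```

Let's trace through this code step by step.

Initialize: z = 0
Entering loop: while z < 6:

After execution: z = 6
6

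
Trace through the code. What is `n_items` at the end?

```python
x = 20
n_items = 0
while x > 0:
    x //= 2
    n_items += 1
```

Let's trace through this code step by step.

Initialize: x = 20
Initialize: n_items = 0
Entering loop: while x > 0:

After execution: n_items = 5
5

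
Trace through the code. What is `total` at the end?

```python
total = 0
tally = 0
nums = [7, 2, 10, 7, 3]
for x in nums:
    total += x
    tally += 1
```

Let's trace through this code step by step.

Initialize: total = 0
Initialize: tally = 0
Initialize: nums = [7, 2, 10, 7, 3]
Entering loop: for x in nums:

After execution: total = 29
29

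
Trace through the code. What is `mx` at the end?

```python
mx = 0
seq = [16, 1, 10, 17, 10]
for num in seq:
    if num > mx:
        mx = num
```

Let's trace through this code step by step.

Initialize: mx = 0
Initialize: seq = [16, 1, 10, 17, 10]
Entering loop: for num in seq:

After execution: mx = 17
17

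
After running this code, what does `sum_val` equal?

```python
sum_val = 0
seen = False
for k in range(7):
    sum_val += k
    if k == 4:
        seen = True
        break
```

Let's trace through this code step by step.

Initialize: sum_val = 0
Initialize: seen = False
Entering loop: for k in range(7):

After execution: sum_val = 10
10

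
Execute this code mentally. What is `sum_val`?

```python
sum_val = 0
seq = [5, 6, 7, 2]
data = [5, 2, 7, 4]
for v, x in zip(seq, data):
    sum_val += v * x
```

Let's trace through this code step by step.

Initialize: sum_val = 0
Initialize: seq = [5, 6, 7, 2]
Initialize: data = [5, 2, 7, 4]
Entering loop: for v, x in zip(seq, data):

After execution: sum_val = 94
94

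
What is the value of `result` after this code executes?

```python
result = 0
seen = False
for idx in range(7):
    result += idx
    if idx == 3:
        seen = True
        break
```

Let's trace through this code step by step.

Initialize: result = 0
Initialize: seen = False
Entering loop: for idx in range(7):

After execution: result = 6
6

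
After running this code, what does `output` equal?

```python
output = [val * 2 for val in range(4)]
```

Let's trace through this code step by step.

Initialize: output = [val * 2 for val in range(4)]

After execution: output = [0, 2, 4, 6]
[0, 2, 4, 6]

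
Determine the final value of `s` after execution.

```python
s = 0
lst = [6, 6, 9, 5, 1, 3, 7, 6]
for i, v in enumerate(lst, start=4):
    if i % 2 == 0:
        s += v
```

Let's trace through this code step by step.

Initialize: s = 0
Initialize: lst = [6, 6, 9, 5, 1, 3, 7, 6]
Entering loop: for i, v in enumerate(lst, start=4):

After execution: s = 23
23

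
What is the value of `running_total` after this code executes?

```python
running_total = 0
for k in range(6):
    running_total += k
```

Let's trace through this code step by step.

Initialize: running_total = 0
Entering loop: for k in range(6):

After execution: running_total = 15
15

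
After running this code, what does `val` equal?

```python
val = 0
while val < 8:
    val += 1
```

Let's trace through this code step by step.

Initialize: val = 0
Entering loop: while val < 8:

After execution: val = 8
8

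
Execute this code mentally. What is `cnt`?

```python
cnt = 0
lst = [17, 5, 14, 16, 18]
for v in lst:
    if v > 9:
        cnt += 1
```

Let's trace through this code step by step.

Initialize: cnt = 0
Initialize: lst = [17, 5, 14, 16, 18]
Entering loop: for v in lst:

After execution: cnt = 4
4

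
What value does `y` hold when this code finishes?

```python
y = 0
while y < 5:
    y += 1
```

Let's trace through this code step by step.

Initialize: y = 0
Entering loop: while y < 5:

After execution: y = 5
5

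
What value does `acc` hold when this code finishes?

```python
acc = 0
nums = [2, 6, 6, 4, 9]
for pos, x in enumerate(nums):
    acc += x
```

Let's trace through this code step by step.

Initialize: acc = 0
Initialize: nums = [2, 6, 6, 4, 9]
Entering loop: for pos, x in enumerate(nums):

After execution: acc = 27
27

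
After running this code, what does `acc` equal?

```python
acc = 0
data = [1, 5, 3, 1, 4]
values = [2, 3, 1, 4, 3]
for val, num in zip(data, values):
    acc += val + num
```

Let's trace through this code step by step.

Initialize: acc = 0
Initialize: data = [1, 5, 3, 1, 4]
Initialize: values = [2, 3, 1, 4, 3]
Entering loop: for val, num in zip(data, values):

After execution: acc = 27
27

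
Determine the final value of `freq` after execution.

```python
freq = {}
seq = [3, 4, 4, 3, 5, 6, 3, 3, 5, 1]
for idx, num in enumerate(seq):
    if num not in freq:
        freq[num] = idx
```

Let's trace through this code step by step.

Initialize: freq = {}
Initialize: seq = [3, 4, 4, 3, 5, 6, 3, 3, 5, 1]
Entering loop: for idx, num in enumerate(seq):

After execution: freq = {3: 0, 4: 1, 5: 4, 6: 5, 1: 9}
{3: 0, 4: 1, 5: 4, 6: 5, 1: 9}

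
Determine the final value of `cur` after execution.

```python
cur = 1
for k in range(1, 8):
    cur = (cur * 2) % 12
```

Let's trace through this code step by step.

Initialize: cur = 1
Entering loop: for k in range(1, 8):

After execution: cur = 8
8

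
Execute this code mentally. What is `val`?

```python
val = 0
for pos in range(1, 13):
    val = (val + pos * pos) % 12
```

Let's trace through this code step by step.

Initialize: val = 0
Entering loop: for pos in range(1, 13):

After execution: val = 2
2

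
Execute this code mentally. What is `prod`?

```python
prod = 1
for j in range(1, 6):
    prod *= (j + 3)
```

Let's trace through this code step by step.

Initialize: prod = 1
Entering loop: for j in range(1, 6):

After execution: prod = 6720
6720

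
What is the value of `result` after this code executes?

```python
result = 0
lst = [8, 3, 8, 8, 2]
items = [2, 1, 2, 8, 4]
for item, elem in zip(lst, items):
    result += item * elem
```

Let's trace through this code step by step.

Initialize: result = 0
Initialize: lst = [8, 3, 8, 8, 2]
Initialize: items = [2, 1, 2, 8, 4]
Entering loop: for item, elem in zip(lst, items):

After execution: result = 107
107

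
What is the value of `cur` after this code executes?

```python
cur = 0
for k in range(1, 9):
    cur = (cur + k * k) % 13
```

Let's trace through this code step by step.

Initialize: cur = 0
Entering loop: for k in range(1, 9):

After execution: cur = 9
9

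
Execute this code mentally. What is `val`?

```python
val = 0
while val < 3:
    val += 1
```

Let's trace through this code step by step.

Initialize: val = 0
Entering loop: while val < 3:

After execution: val = 3
3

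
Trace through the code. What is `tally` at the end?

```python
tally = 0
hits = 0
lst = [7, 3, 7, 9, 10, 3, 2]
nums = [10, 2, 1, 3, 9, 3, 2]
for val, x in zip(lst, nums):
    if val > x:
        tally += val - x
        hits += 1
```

Let's trace through this code step by step.

Initialize: tally = 0
Initialize: hits = 0
Initialize: lst = [7, 3, 7, 9, 10, 3, 2]
Initialize: nums = [10, 2, 1, 3, 9, 3, 2]
Entering loop: for val, x in zip(lst, nums):

After execution: tally = 14
14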